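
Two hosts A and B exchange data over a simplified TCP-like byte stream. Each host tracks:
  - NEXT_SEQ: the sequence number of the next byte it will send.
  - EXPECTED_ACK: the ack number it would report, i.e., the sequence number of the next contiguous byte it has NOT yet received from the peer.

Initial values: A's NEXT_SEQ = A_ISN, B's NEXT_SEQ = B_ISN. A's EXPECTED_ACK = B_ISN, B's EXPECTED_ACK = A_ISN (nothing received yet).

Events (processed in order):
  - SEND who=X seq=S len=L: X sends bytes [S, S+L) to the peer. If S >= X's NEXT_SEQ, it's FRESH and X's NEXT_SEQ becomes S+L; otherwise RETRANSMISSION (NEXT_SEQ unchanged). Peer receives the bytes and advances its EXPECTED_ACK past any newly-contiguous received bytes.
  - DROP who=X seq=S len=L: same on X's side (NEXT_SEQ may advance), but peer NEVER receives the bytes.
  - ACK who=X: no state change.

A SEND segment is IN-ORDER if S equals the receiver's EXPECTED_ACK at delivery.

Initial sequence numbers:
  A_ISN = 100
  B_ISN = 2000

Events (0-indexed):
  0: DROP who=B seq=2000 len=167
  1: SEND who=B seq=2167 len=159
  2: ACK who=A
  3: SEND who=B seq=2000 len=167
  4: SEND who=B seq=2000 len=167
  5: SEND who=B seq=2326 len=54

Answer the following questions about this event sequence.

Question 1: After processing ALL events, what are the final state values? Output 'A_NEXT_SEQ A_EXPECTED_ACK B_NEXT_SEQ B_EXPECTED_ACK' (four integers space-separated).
Answer: 100 2380 2380 100

Derivation:
After event 0: A_seq=100 A_ack=2000 B_seq=2167 B_ack=100
After event 1: A_seq=100 A_ack=2000 B_seq=2326 B_ack=100
After event 2: A_seq=100 A_ack=2000 B_seq=2326 B_ack=100
After event 3: A_seq=100 A_ack=2326 B_seq=2326 B_ack=100
After event 4: A_seq=100 A_ack=2326 B_seq=2326 B_ack=100
After event 5: A_seq=100 A_ack=2380 B_seq=2380 B_ack=100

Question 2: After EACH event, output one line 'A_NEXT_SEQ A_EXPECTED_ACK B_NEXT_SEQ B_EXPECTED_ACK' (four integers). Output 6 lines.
100 2000 2167 100
100 2000 2326 100
100 2000 2326 100
100 2326 2326 100
100 2326 2326 100
100 2380 2380 100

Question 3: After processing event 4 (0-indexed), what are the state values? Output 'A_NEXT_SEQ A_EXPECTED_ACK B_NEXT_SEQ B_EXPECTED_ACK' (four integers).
After event 0: A_seq=100 A_ack=2000 B_seq=2167 B_ack=100
After event 1: A_seq=100 A_ack=2000 B_seq=2326 B_ack=100
After event 2: A_seq=100 A_ack=2000 B_seq=2326 B_ack=100
After event 3: A_seq=100 A_ack=2326 B_seq=2326 B_ack=100
After event 4: A_seq=100 A_ack=2326 B_seq=2326 B_ack=100

100 2326 2326 100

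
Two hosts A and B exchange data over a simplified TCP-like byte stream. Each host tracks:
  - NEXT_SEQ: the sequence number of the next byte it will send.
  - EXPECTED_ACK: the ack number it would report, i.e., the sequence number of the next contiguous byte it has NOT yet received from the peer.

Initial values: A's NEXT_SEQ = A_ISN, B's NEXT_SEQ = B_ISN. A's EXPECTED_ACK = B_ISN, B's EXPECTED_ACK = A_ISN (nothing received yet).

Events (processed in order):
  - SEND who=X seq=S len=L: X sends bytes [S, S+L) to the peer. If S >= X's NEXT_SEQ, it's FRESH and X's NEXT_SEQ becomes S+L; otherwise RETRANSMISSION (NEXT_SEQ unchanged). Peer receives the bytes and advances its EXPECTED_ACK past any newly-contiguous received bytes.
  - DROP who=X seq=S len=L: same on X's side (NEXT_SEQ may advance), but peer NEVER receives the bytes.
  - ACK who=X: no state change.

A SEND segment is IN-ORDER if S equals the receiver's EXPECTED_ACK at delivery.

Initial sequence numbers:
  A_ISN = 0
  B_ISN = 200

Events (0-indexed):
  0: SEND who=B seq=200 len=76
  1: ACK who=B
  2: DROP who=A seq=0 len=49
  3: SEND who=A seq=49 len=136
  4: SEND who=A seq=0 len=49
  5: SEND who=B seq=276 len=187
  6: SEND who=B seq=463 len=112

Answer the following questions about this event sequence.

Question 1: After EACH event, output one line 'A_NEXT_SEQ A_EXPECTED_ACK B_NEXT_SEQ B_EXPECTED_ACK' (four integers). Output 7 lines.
0 276 276 0
0 276 276 0
49 276 276 0
185 276 276 0
185 276 276 185
185 463 463 185
185 575 575 185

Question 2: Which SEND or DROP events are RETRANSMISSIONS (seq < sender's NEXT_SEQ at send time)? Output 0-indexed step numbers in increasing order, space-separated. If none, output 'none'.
Step 0: SEND seq=200 -> fresh
Step 2: DROP seq=0 -> fresh
Step 3: SEND seq=49 -> fresh
Step 4: SEND seq=0 -> retransmit
Step 5: SEND seq=276 -> fresh
Step 6: SEND seq=463 -> fresh

Answer: 4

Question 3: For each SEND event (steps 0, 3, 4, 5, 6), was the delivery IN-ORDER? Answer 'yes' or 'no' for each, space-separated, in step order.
Step 0: SEND seq=200 -> in-order
Step 3: SEND seq=49 -> out-of-order
Step 4: SEND seq=0 -> in-order
Step 5: SEND seq=276 -> in-order
Step 6: SEND seq=463 -> in-order

Answer: yes no yes yes yes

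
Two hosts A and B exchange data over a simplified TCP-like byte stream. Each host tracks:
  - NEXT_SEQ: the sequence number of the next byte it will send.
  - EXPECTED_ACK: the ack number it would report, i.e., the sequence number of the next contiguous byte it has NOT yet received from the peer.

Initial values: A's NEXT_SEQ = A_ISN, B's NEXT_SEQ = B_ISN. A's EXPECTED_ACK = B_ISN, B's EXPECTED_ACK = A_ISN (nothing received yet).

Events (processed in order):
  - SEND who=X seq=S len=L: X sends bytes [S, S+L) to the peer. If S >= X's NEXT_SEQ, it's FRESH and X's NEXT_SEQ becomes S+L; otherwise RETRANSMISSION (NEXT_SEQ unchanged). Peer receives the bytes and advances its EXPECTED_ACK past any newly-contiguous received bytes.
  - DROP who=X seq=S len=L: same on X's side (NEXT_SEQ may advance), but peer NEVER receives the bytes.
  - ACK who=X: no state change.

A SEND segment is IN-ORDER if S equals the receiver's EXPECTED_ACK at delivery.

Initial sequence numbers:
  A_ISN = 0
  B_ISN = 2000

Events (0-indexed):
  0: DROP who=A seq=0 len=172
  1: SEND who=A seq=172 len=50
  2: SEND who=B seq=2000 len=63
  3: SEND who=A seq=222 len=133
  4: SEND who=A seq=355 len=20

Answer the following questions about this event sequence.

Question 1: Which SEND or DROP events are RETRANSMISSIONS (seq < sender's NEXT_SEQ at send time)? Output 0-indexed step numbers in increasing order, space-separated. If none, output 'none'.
Answer: none

Derivation:
Step 0: DROP seq=0 -> fresh
Step 1: SEND seq=172 -> fresh
Step 2: SEND seq=2000 -> fresh
Step 3: SEND seq=222 -> fresh
Step 4: SEND seq=355 -> fresh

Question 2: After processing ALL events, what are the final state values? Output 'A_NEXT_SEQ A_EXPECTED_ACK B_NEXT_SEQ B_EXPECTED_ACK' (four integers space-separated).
Answer: 375 2063 2063 0

Derivation:
After event 0: A_seq=172 A_ack=2000 B_seq=2000 B_ack=0
After event 1: A_seq=222 A_ack=2000 B_seq=2000 B_ack=0
After event 2: A_seq=222 A_ack=2063 B_seq=2063 B_ack=0
After event 3: A_seq=355 A_ack=2063 B_seq=2063 B_ack=0
After event 4: A_seq=375 A_ack=2063 B_seq=2063 B_ack=0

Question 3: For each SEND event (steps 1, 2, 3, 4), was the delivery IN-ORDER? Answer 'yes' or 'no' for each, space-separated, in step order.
Step 1: SEND seq=172 -> out-of-order
Step 2: SEND seq=2000 -> in-order
Step 3: SEND seq=222 -> out-of-order
Step 4: SEND seq=355 -> out-of-order

Answer: no yes no no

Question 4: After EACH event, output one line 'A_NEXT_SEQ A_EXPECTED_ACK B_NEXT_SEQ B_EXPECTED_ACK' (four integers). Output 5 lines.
172 2000 2000 0
222 2000 2000 0
222 2063 2063 0
355 2063 2063 0
375 2063 2063 0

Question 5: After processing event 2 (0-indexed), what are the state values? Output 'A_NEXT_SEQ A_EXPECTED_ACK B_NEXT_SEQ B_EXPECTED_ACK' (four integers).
After event 0: A_seq=172 A_ack=2000 B_seq=2000 B_ack=0
After event 1: A_seq=222 A_ack=2000 B_seq=2000 B_ack=0
After event 2: A_seq=222 A_ack=2063 B_seq=2063 B_ack=0

222 2063 2063 0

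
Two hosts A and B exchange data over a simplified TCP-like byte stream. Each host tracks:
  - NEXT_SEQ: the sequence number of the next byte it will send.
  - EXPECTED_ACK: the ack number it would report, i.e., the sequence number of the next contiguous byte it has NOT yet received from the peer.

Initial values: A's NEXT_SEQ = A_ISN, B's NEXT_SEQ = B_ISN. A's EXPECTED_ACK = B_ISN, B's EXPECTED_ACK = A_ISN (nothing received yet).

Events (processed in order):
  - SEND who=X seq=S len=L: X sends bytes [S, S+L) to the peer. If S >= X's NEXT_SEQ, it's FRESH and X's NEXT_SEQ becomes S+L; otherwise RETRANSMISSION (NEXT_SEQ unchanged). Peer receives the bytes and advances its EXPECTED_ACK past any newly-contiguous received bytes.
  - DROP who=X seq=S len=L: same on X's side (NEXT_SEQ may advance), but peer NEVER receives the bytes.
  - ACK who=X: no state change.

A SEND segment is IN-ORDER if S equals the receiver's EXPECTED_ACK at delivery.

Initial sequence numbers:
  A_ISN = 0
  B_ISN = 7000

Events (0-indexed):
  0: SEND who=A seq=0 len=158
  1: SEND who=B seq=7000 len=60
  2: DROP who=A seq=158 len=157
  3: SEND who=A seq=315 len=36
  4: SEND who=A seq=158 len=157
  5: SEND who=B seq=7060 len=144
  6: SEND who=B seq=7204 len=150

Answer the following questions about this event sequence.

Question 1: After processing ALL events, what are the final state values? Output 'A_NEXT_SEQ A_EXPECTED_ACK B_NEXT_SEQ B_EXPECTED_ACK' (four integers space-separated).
Answer: 351 7354 7354 351

Derivation:
After event 0: A_seq=158 A_ack=7000 B_seq=7000 B_ack=158
After event 1: A_seq=158 A_ack=7060 B_seq=7060 B_ack=158
After event 2: A_seq=315 A_ack=7060 B_seq=7060 B_ack=158
After event 3: A_seq=351 A_ack=7060 B_seq=7060 B_ack=158
After event 4: A_seq=351 A_ack=7060 B_seq=7060 B_ack=351
After event 5: A_seq=351 A_ack=7204 B_seq=7204 B_ack=351
After event 6: A_seq=351 A_ack=7354 B_seq=7354 B_ack=351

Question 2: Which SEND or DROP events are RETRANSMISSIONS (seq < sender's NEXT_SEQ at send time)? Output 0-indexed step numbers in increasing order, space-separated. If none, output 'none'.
Step 0: SEND seq=0 -> fresh
Step 1: SEND seq=7000 -> fresh
Step 2: DROP seq=158 -> fresh
Step 3: SEND seq=315 -> fresh
Step 4: SEND seq=158 -> retransmit
Step 5: SEND seq=7060 -> fresh
Step 6: SEND seq=7204 -> fresh

Answer: 4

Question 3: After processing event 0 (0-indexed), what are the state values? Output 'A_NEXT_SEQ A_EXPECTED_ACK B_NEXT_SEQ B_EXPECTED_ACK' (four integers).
After event 0: A_seq=158 A_ack=7000 B_seq=7000 B_ack=158

158 7000 7000 158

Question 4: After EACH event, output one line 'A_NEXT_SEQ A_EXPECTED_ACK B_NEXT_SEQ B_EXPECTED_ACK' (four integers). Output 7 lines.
158 7000 7000 158
158 7060 7060 158
315 7060 7060 158
351 7060 7060 158
351 7060 7060 351
351 7204 7204 351
351 7354 7354 351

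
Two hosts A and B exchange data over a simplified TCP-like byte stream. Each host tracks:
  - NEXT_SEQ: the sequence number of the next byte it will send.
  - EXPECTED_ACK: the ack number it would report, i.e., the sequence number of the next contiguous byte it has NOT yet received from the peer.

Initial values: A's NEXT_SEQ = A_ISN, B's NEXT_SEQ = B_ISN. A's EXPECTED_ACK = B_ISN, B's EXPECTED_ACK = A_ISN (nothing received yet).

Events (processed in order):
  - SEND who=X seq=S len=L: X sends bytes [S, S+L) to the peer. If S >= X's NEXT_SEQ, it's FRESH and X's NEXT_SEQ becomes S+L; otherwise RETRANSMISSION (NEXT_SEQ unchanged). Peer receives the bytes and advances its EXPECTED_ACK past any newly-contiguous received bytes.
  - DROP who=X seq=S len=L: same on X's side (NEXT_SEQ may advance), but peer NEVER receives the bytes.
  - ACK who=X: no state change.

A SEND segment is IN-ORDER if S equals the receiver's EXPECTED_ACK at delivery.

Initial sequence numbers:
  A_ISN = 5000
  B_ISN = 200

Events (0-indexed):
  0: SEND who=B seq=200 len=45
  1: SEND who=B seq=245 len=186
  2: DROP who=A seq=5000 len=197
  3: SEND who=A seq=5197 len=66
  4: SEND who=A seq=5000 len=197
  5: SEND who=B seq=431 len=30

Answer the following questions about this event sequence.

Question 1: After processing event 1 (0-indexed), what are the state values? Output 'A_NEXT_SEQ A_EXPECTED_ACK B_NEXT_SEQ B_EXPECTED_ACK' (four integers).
After event 0: A_seq=5000 A_ack=245 B_seq=245 B_ack=5000
After event 1: A_seq=5000 A_ack=431 B_seq=431 B_ack=5000

5000 431 431 5000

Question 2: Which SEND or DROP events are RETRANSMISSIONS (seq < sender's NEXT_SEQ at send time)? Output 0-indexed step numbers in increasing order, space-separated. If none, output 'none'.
Step 0: SEND seq=200 -> fresh
Step 1: SEND seq=245 -> fresh
Step 2: DROP seq=5000 -> fresh
Step 3: SEND seq=5197 -> fresh
Step 4: SEND seq=5000 -> retransmit
Step 5: SEND seq=431 -> fresh

Answer: 4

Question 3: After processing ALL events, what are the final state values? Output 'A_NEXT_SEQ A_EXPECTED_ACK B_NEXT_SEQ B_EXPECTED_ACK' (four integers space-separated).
Answer: 5263 461 461 5263

Derivation:
After event 0: A_seq=5000 A_ack=245 B_seq=245 B_ack=5000
After event 1: A_seq=5000 A_ack=431 B_seq=431 B_ack=5000
After event 2: A_seq=5197 A_ack=431 B_seq=431 B_ack=5000
After event 3: A_seq=5263 A_ack=431 B_seq=431 B_ack=5000
After event 4: A_seq=5263 A_ack=431 B_seq=431 B_ack=5263
After event 5: A_seq=5263 A_ack=461 B_seq=461 B_ack=5263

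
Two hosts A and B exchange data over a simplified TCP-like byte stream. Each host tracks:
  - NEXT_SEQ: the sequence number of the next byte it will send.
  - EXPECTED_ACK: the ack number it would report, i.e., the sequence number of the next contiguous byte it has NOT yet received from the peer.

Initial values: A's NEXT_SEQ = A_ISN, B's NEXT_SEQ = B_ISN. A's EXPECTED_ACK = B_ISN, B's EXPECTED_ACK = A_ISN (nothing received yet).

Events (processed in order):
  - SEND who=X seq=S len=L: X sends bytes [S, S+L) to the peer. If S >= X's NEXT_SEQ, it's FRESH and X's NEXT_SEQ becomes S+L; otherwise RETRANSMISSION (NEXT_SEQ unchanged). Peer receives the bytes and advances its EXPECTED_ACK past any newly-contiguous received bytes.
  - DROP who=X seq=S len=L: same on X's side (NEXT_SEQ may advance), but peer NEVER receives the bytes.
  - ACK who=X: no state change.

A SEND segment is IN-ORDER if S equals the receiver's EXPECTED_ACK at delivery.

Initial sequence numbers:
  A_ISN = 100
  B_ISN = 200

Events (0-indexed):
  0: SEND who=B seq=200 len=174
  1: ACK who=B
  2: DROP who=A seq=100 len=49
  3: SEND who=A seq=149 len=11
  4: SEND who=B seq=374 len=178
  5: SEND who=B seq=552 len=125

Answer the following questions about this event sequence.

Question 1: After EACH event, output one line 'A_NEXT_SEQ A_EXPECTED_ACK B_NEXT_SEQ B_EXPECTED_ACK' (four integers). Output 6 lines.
100 374 374 100
100 374 374 100
149 374 374 100
160 374 374 100
160 552 552 100
160 677 677 100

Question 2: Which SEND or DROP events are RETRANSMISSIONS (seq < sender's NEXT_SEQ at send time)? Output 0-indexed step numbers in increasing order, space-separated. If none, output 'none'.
Step 0: SEND seq=200 -> fresh
Step 2: DROP seq=100 -> fresh
Step 3: SEND seq=149 -> fresh
Step 4: SEND seq=374 -> fresh
Step 5: SEND seq=552 -> fresh

Answer: none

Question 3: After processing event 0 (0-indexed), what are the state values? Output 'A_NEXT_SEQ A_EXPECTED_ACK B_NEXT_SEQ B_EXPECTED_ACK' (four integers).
After event 0: A_seq=100 A_ack=374 B_seq=374 B_ack=100

100 374 374 100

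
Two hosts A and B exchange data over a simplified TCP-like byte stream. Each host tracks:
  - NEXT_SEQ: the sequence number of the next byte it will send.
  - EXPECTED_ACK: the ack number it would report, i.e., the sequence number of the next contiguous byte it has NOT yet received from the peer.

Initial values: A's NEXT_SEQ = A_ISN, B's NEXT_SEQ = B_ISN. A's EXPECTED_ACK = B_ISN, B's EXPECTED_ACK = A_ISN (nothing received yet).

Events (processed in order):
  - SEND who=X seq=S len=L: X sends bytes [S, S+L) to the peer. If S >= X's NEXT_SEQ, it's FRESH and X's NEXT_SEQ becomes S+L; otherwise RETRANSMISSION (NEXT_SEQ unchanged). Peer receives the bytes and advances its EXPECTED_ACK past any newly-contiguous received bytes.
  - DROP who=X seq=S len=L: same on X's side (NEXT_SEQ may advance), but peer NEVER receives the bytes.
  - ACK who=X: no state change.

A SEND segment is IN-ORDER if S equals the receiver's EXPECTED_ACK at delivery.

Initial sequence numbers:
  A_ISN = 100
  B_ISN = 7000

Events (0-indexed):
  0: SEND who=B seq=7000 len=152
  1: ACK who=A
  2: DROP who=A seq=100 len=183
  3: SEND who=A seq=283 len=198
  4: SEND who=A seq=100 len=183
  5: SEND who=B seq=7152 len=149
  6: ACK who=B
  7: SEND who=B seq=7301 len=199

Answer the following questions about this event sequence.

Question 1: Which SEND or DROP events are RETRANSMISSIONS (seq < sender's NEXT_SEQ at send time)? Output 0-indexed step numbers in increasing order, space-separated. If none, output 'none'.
Answer: 4

Derivation:
Step 0: SEND seq=7000 -> fresh
Step 2: DROP seq=100 -> fresh
Step 3: SEND seq=283 -> fresh
Step 4: SEND seq=100 -> retransmit
Step 5: SEND seq=7152 -> fresh
Step 7: SEND seq=7301 -> fresh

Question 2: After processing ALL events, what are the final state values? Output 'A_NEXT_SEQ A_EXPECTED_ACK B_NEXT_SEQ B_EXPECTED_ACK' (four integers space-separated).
Answer: 481 7500 7500 481

Derivation:
After event 0: A_seq=100 A_ack=7152 B_seq=7152 B_ack=100
After event 1: A_seq=100 A_ack=7152 B_seq=7152 B_ack=100
After event 2: A_seq=283 A_ack=7152 B_seq=7152 B_ack=100
After event 3: A_seq=481 A_ack=7152 B_seq=7152 B_ack=100
After event 4: A_seq=481 A_ack=7152 B_seq=7152 B_ack=481
After event 5: A_seq=481 A_ack=7301 B_seq=7301 B_ack=481
After event 6: A_seq=481 A_ack=7301 B_seq=7301 B_ack=481
After event 7: A_seq=481 A_ack=7500 B_seq=7500 B_ack=481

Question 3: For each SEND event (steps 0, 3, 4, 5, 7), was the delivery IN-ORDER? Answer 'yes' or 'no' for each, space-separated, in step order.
Step 0: SEND seq=7000 -> in-order
Step 3: SEND seq=283 -> out-of-order
Step 4: SEND seq=100 -> in-order
Step 5: SEND seq=7152 -> in-order
Step 7: SEND seq=7301 -> in-order

Answer: yes no yes yes yes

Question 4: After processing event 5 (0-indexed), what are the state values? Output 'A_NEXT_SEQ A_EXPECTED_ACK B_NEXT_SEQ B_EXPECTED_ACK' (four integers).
After event 0: A_seq=100 A_ack=7152 B_seq=7152 B_ack=100
After event 1: A_seq=100 A_ack=7152 B_seq=7152 B_ack=100
After event 2: A_seq=283 A_ack=7152 B_seq=7152 B_ack=100
After event 3: A_seq=481 A_ack=7152 B_seq=7152 B_ack=100
After event 4: A_seq=481 A_ack=7152 B_seq=7152 B_ack=481
After event 5: A_seq=481 A_ack=7301 B_seq=7301 B_ack=481

481 7301 7301 481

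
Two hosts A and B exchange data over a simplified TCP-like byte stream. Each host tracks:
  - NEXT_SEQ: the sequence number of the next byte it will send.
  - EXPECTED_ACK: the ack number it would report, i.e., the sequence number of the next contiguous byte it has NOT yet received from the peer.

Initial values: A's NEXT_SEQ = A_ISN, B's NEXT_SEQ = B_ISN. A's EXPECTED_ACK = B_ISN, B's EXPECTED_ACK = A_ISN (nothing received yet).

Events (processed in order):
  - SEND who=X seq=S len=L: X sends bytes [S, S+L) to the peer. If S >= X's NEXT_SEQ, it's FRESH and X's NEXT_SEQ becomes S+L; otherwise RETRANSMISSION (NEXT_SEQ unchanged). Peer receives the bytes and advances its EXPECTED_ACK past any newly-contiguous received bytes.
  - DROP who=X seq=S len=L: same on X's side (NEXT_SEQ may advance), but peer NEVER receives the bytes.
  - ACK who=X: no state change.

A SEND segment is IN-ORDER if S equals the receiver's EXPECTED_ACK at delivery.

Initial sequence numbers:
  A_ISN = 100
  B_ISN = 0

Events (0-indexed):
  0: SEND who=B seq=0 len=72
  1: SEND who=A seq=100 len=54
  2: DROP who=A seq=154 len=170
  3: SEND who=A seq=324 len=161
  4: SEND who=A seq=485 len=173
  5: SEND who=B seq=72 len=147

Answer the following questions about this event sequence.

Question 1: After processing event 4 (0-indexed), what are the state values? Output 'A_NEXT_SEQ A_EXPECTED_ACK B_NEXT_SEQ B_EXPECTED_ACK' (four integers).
After event 0: A_seq=100 A_ack=72 B_seq=72 B_ack=100
After event 1: A_seq=154 A_ack=72 B_seq=72 B_ack=154
After event 2: A_seq=324 A_ack=72 B_seq=72 B_ack=154
After event 3: A_seq=485 A_ack=72 B_seq=72 B_ack=154
After event 4: A_seq=658 A_ack=72 B_seq=72 B_ack=154

658 72 72 154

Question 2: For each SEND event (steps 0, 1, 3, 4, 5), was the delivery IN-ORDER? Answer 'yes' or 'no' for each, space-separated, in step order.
Step 0: SEND seq=0 -> in-order
Step 1: SEND seq=100 -> in-order
Step 3: SEND seq=324 -> out-of-order
Step 4: SEND seq=485 -> out-of-order
Step 5: SEND seq=72 -> in-order

Answer: yes yes no no yes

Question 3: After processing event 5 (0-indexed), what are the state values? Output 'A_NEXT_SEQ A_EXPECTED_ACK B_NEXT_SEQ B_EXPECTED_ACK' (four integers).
After event 0: A_seq=100 A_ack=72 B_seq=72 B_ack=100
After event 1: A_seq=154 A_ack=72 B_seq=72 B_ack=154
After event 2: A_seq=324 A_ack=72 B_seq=72 B_ack=154
After event 3: A_seq=485 A_ack=72 B_seq=72 B_ack=154
After event 4: A_seq=658 A_ack=72 B_seq=72 B_ack=154
After event 5: A_seq=658 A_ack=219 B_seq=219 B_ack=154

658 219 219 154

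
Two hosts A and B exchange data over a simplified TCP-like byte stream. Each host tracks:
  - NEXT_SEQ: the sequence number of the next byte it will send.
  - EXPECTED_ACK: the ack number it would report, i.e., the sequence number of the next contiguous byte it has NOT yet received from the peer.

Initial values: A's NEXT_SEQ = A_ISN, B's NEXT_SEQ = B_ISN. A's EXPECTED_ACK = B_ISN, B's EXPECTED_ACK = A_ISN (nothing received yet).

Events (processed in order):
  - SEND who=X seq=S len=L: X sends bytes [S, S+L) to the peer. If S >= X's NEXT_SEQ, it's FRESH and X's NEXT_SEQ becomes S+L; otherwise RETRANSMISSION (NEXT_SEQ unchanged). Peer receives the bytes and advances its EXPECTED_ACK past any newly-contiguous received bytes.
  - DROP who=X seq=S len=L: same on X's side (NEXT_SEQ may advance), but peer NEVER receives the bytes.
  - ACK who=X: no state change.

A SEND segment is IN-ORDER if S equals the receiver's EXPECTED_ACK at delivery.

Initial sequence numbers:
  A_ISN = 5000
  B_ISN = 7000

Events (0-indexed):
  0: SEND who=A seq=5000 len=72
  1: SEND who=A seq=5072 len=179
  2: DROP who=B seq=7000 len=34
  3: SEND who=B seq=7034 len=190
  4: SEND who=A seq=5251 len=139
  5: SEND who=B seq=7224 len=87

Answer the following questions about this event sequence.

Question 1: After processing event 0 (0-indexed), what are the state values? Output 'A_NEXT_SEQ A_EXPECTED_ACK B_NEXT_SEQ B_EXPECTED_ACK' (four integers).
After event 0: A_seq=5072 A_ack=7000 B_seq=7000 B_ack=5072

5072 7000 7000 5072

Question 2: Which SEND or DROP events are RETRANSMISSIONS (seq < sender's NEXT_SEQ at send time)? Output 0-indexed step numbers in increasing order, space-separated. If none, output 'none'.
Step 0: SEND seq=5000 -> fresh
Step 1: SEND seq=5072 -> fresh
Step 2: DROP seq=7000 -> fresh
Step 3: SEND seq=7034 -> fresh
Step 4: SEND seq=5251 -> fresh
Step 5: SEND seq=7224 -> fresh

Answer: none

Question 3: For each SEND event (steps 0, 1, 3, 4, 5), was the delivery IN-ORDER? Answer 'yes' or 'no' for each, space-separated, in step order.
Answer: yes yes no yes no

Derivation:
Step 0: SEND seq=5000 -> in-order
Step 1: SEND seq=5072 -> in-order
Step 3: SEND seq=7034 -> out-of-order
Step 4: SEND seq=5251 -> in-order
Step 5: SEND seq=7224 -> out-of-order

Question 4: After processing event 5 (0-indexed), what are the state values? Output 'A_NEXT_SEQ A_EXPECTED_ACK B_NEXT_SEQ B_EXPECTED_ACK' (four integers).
After event 0: A_seq=5072 A_ack=7000 B_seq=7000 B_ack=5072
After event 1: A_seq=5251 A_ack=7000 B_seq=7000 B_ack=5251
After event 2: A_seq=5251 A_ack=7000 B_seq=7034 B_ack=5251
After event 3: A_seq=5251 A_ack=7000 B_seq=7224 B_ack=5251
After event 4: A_seq=5390 A_ack=7000 B_seq=7224 B_ack=5390
After event 5: A_seq=5390 A_ack=7000 B_seq=7311 B_ack=5390

5390 7000 7311 5390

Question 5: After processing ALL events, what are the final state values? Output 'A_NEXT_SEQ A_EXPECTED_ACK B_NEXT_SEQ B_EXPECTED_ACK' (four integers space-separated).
Answer: 5390 7000 7311 5390

Derivation:
After event 0: A_seq=5072 A_ack=7000 B_seq=7000 B_ack=5072
After event 1: A_seq=5251 A_ack=7000 B_seq=7000 B_ack=5251
After event 2: A_seq=5251 A_ack=7000 B_seq=7034 B_ack=5251
After event 3: A_seq=5251 A_ack=7000 B_seq=7224 B_ack=5251
After event 4: A_seq=5390 A_ack=7000 B_seq=7224 B_ack=5390
After event 5: A_seq=5390 A_ack=7000 B_seq=7311 B_ack=5390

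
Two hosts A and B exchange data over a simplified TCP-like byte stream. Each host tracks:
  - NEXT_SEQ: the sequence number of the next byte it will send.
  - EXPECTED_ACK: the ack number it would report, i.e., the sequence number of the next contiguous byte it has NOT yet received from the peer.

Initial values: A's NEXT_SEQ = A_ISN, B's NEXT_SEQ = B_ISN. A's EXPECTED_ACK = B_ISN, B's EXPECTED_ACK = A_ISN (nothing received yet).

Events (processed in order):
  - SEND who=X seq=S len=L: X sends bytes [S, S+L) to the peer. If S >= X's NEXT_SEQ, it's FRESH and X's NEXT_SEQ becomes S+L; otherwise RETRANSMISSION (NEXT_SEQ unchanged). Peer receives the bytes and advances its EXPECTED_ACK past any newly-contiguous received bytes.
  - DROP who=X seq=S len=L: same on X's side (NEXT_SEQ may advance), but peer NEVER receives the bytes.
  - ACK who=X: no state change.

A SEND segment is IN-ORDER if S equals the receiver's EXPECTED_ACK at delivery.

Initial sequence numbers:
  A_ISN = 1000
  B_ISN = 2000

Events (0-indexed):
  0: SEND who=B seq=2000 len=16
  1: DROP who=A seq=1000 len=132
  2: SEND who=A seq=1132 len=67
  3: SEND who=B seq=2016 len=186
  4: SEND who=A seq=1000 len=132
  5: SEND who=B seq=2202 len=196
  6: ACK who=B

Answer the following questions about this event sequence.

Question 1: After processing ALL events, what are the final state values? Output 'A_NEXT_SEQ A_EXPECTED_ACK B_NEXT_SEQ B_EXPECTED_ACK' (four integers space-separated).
After event 0: A_seq=1000 A_ack=2016 B_seq=2016 B_ack=1000
After event 1: A_seq=1132 A_ack=2016 B_seq=2016 B_ack=1000
After event 2: A_seq=1199 A_ack=2016 B_seq=2016 B_ack=1000
After event 3: A_seq=1199 A_ack=2202 B_seq=2202 B_ack=1000
After event 4: A_seq=1199 A_ack=2202 B_seq=2202 B_ack=1199
After event 5: A_seq=1199 A_ack=2398 B_seq=2398 B_ack=1199
After event 6: A_seq=1199 A_ack=2398 B_seq=2398 B_ack=1199

Answer: 1199 2398 2398 1199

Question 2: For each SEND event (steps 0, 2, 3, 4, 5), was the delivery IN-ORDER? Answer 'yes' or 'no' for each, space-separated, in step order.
Step 0: SEND seq=2000 -> in-order
Step 2: SEND seq=1132 -> out-of-order
Step 3: SEND seq=2016 -> in-order
Step 4: SEND seq=1000 -> in-order
Step 5: SEND seq=2202 -> in-order

Answer: yes no yes yes yes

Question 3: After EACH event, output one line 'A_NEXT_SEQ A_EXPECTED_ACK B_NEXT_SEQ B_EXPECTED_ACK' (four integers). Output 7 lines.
1000 2016 2016 1000
1132 2016 2016 1000
1199 2016 2016 1000
1199 2202 2202 1000
1199 2202 2202 1199
1199 2398 2398 1199
1199 2398 2398 1199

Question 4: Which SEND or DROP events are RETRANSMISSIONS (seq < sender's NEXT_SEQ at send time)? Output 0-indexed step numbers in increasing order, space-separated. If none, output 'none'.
Answer: 4

Derivation:
Step 0: SEND seq=2000 -> fresh
Step 1: DROP seq=1000 -> fresh
Step 2: SEND seq=1132 -> fresh
Step 3: SEND seq=2016 -> fresh
Step 4: SEND seq=1000 -> retransmit
Step 5: SEND seq=2202 -> fresh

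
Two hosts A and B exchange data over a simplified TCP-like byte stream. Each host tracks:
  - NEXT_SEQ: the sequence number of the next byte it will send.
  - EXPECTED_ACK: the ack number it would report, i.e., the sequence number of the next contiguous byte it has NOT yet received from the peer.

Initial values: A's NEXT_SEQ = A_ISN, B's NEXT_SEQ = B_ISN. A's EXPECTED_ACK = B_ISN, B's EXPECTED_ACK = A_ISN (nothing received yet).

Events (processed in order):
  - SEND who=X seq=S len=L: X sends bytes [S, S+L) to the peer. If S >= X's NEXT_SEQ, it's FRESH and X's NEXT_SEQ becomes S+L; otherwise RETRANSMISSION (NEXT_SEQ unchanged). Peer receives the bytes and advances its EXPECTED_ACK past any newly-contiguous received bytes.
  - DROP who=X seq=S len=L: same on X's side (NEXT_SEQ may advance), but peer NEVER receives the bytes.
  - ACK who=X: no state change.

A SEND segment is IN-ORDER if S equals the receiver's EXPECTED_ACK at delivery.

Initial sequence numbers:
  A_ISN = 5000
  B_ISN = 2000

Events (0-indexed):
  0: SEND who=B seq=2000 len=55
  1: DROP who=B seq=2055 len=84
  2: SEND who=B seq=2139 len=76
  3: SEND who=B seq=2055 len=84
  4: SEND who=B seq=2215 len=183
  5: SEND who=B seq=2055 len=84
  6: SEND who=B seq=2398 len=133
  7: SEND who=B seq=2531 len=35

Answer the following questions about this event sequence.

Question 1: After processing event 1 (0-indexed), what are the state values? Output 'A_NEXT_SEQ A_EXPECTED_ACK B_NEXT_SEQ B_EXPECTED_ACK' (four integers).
After event 0: A_seq=5000 A_ack=2055 B_seq=2055 B_ack=5000
After event 1: A_seq=5000 A_ack=2055 B_seq=2139 B_ack=5000

5000 2055 2139 5000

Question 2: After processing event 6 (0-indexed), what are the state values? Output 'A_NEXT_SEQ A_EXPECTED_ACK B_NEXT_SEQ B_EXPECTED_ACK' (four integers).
After event 0: A_seq=5000 A_ack=2055 B_seq=2055 B_ack=5000
After event 1: A_seq=5000 A_ack=2055 B_seq=2139 B_ack=5000
After event 2: A_seq=5000 A_ack=2055 B_seq=2215 B_ack=5000
After event 3: A_seq=5000 A_ack=2215 B_seq=2215 B_ack=5000
After event 4: A_seq=5000 A_ack=2398 B_seq=2398 B_ack=5000
After event 5: A_seq=5000 A_ack=2398 B_seq=2398 B_ack=5000
After event 6: A_seq=5000 A_ack=2531 B_seq=2531 B_ack=5000

5000 2531 2531 5000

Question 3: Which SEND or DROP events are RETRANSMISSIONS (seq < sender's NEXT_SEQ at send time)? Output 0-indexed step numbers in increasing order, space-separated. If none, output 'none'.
Step 0: SEND seq=2000 -> fresh
Step 1: DROP seq=2055 -> fresh
Step 2: SEND seq=2139 -> fresh
Step 3: SEND seq=2055 -> retransmit
Step 4: SEND seq=2215 -> fresh
Step 5: SEND seq=2055 -> retransmit
Step 6: SEND seq=2398 -> fresh
Step 7: SEND seq=2531 -> fresh

Answer: 3 5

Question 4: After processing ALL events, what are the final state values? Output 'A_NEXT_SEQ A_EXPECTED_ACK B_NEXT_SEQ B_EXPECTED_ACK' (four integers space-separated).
After event 0: A_seq=5000 A_ack=2055 B_seq=2055 B_ack=5000
After event 1: A_seq=5000 A_ack=2055 B_seq=2139 B_ack=5000
After event 2: A_seq=5000 A_ack=2055 B_seq=2215 B_ack=5000
After event 3: A_seq=5000 A_ack=2215 B_seq=2215 B_ack=5000
After event 4: A_seq=5000 A_ack=2398 B_seq=2398 B_ack=5000
After event 5: A_seq=5000 A_ack=2398 B_seq=2398 B_ack=5000
After event 6: A_seq=5000 A_ack=2531 B_seq=2531 B_ack=5000
After event 7: A_seq=5000 A_ack=2566 B_seq=2566 B_ack=5000

Answer: 5000 2566 2566 5000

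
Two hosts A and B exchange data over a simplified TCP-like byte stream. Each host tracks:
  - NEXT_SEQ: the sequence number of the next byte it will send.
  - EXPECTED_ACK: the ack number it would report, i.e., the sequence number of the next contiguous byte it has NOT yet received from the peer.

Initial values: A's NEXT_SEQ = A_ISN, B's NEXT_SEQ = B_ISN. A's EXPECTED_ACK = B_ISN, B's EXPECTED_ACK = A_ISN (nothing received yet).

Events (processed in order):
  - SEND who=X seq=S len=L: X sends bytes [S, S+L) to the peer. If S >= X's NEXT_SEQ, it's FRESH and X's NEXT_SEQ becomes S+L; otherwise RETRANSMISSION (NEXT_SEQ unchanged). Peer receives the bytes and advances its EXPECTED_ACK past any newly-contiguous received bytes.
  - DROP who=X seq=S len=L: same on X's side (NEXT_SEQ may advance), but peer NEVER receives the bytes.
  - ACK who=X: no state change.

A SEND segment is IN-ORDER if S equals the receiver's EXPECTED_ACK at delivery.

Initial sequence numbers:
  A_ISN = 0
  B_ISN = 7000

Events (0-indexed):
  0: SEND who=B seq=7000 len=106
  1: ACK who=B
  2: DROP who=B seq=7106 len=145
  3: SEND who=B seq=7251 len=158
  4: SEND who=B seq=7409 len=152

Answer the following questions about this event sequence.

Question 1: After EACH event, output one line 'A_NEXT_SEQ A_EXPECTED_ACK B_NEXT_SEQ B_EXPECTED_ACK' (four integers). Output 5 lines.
0 7106 7106 0
0 7106 7106 0
0 7106 7251 0
0 7106 7409 0
0 7106 7561 0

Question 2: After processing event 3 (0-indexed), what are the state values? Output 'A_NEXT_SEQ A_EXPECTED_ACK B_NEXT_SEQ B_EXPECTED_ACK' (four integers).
After event 0: A_seq=0 A_ack=7106 B_seq=7106 B_ack=0
After event 1: A_seq=0 A_ack=7106 B_seq=7106 B_ack=0
After event 2: A_seq=0 A_ack=7106 B_seq=7251 B_ack=0
After event 3: A_seq=0 A_ack=7106 B_seq=7409 B_ack=0

0 7106 7409 0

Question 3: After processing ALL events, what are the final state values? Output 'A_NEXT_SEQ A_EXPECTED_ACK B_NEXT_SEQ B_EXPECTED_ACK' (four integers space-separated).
After event 0: A_seq=0 A_ack=7106 B_seq=7106 B_ack=0
After event 1: A_seq=0 A_ack=7106 B_seq=7106 B_ack=0
After event 2: A_seq=0 A_ack=7106 B_seq=7251 B_ack=0
After event 3: A_seq=0 A_ack=7106 B_seq=7409 B_ack=0
After event 4: A_seq=0 A_ack=7106 B_seq=7561 B_ack=0

Answer: 0 7106 7561 0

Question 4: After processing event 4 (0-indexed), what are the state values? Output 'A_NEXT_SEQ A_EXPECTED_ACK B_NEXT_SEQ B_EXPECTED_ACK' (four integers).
After event 0: A_seq=0 A_ack=7106 B_seq=7106 B_ack=0
After event 1: A_seq=0 A_ack=7106 B_seq=7106 B_ack=0
After event 2: A_seq=0 A_ack=7106 B_seq=7251 B_ack=0
After event 3: A_seq=0 A_ack=7106 B_seq=7409 B_ack=0
After event 4: A_seq=0 A_ack=7106 B_seq=7561 B_ack=0

0 7106 7561 0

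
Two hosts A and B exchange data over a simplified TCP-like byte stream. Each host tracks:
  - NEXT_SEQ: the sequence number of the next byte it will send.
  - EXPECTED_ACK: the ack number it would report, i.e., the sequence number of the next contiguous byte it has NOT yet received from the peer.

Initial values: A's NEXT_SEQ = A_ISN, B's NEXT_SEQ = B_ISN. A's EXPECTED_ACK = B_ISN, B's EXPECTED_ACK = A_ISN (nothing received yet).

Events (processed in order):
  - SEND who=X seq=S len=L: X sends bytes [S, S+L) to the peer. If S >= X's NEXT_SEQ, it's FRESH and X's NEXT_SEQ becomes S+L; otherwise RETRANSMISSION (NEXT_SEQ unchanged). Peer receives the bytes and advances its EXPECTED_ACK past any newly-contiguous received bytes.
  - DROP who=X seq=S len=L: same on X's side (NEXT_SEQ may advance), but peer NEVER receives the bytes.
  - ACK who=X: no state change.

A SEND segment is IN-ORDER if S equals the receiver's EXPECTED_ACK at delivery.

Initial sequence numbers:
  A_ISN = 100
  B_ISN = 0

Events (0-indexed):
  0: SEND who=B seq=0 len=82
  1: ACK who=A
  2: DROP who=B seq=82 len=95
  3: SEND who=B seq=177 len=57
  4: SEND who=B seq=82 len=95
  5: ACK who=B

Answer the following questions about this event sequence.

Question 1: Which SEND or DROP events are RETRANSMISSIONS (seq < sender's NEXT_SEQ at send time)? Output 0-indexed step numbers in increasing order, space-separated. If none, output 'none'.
Answer: 4

Derivation:
Step 0: SEND seq=0 -> fresh
Step 2: DROP seq=82 -> fresh
Step 3: SEND seq=177 -> fresh
Step 4: SEND seq=82 -> retransmit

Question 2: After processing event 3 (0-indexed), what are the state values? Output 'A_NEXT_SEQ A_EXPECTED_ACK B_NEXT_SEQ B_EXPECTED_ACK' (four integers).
After event 0: A_seq=100 A_ack=82 B_seq=82 B_ack=100
After event 1: A_seq=100 A_ack=82 B_seq=82 B_ack=100
After event 2: A_seq=100 A_ack=82 B_seq=177 B_ack=100
After event 3: A_seq=100 A_ack=82 B_seq=234 B_ack=100

100 82 234 100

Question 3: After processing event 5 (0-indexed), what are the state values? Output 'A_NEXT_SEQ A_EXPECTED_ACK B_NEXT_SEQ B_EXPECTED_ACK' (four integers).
After event 0: A_seq=100 A_ack=82 B_seq=82 B_ack=100
After event 1: A_seq=100 A_ack=82 B_seq=82 B_ack=100
After event 2: A_seq=100 A_ack=82 B_seq=177 B_ack=100
After event 3: A_seq=100 A_ack=82 B_seq=234 B_ack=100
After event 4: A_seq=100 A_ack=234 B_seq=234 B_ack=100
After event 5: A_seq=100 A_ack=234 B_seq=234 B_ack=100

100 234 234 100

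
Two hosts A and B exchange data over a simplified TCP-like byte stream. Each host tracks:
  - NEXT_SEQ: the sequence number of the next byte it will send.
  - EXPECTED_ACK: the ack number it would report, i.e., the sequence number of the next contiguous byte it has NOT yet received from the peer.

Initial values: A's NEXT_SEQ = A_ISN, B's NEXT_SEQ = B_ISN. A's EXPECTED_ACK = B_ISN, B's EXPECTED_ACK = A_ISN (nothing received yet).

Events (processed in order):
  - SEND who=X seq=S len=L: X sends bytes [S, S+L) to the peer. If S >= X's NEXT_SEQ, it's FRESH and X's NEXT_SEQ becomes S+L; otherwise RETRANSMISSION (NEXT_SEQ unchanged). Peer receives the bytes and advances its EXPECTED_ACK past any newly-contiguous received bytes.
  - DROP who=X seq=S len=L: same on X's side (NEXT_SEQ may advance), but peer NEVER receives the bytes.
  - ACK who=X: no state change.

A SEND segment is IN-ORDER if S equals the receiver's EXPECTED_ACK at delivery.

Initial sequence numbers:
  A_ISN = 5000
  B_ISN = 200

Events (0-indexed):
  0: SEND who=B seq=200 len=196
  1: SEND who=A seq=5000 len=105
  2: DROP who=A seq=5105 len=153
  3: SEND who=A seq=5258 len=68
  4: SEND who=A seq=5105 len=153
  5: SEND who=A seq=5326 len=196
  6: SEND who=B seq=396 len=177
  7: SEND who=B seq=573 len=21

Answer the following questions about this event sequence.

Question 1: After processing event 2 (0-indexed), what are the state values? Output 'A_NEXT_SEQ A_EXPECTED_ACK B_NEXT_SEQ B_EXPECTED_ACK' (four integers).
After event 0: A_seq=5000 A_ack=396 B_seq=396 B_ack=5000
After event 1: A_seq=5105 A_ack=396 B_seq=396 B_ack=5105
After event 2: A_seq=5258 A_ack=396 B_seq=396 B_ack=5105

5258 396 396 5105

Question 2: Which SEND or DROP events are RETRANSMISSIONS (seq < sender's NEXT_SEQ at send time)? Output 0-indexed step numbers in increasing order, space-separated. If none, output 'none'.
Answer: 4

Derivation:
Step 0: SEND seq=200 -> fresh
Step 1: SEND seq=5000 -> fresh
Step 2: DROP seq=5105 -> fresh
Step 3: SEND seq=5258 -> fresh
Step 4: SEND seq=5105 -> retransmit
Step 5: SEND seq=5326 -> fresh
Step 6: SEND seq=396 -> fresh
Step 7: SEND seq=573 -> fresh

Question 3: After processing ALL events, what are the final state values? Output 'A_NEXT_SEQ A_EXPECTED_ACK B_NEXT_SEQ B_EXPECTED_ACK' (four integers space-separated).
Answer: 5522 594 594 5522

Derivation:
After event 0: A_seq=5000 A_ack=396 B_seq=396 B_ack=5000
After event 1: A_seq=5105 A_ack=396 B_seq=396 B_ack=5105
After event 2: A_seq=5258 A_ack=396 B_seq=396 B_ack=5105
After event 3: A_seq=5326 A_ack=396 B_seq=396 B_ack=5105
After event 4: A_seq=5326 A_ack=396 B_seq=396 B_ack=5326
After event 5: A_seq=5522 A_ack=396 B_seq=396 B_ack=5522
After event 6: A_seq=5522 A_ack=573 B_seq=573 B_ack=5522
After event 7: A_seq=5522 A_ack=594 B_seq=594 B_ack=5522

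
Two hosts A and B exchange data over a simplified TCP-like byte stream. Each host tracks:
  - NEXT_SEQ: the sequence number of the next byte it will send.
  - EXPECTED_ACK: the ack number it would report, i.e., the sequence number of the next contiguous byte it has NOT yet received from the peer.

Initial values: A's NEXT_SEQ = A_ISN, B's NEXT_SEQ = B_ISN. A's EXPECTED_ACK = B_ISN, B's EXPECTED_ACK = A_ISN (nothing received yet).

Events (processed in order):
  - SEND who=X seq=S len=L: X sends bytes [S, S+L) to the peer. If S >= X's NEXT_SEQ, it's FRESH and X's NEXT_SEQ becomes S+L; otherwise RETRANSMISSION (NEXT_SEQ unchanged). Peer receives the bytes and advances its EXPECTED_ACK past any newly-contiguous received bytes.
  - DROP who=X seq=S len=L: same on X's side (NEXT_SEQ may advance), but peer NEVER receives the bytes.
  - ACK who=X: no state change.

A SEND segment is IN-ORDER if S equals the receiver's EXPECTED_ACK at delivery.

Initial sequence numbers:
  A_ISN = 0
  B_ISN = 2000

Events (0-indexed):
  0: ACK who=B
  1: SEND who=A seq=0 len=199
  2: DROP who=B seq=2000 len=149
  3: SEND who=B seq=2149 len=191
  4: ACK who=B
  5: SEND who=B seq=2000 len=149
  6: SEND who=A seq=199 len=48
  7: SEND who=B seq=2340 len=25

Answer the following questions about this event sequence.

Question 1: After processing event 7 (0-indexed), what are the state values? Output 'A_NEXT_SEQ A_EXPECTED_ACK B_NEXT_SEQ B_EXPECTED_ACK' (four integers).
After event 0: A_seq=0 A_ack=2000 B_seq=2000 B_ack=0
After event 1: A_seq=199 A_ack=2000 B_seq=2000 B_ack=199
After event 2: A_seq=199 A_ack=2000 B_seq=2149 B_ack=199
After event 3: A_seq=199 A_ack=2000 B_seq=2340 B_ack=199
After event 4: A_seq=199 A_ack=2000 B_seq=2340 B_ack=199
After event 5: A_seq=199 A_ack=2340 B_seq=2340 B_ack=199
After event 6: A_seq=247 A_ack=2340 B_seq=2340 B_ack=247
After event 7: A_seq=247 A_ack=2365 B_seq=2365 B_ack=247

247 2365 2365 247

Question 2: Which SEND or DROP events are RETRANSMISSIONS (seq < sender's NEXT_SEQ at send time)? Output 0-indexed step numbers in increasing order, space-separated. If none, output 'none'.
Answer: 5

Derivation:
Step 1: SEND seq=0 -> fresh
Step 2: DROP seq=2000 -> fresh
Step 3: SEND seq=2149 -> fresh
Step 5: SEND seq=2000 -> retransmit
Step 6: SEND seq=199 -> fresh
Step 7: SEND seq=2340 -> fresh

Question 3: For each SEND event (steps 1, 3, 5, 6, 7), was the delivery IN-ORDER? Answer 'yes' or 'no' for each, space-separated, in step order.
Step 1: SEND seq=0 -> in-order
Step 3: SEND seq=2149 -> out-of-order
Step 5: SEND seq=2000 -> in-order
Step 6: SEND seq=199 -> in-order
Step 7: SEND seq=2340 -> in-order

Answer: yes no yes yes yes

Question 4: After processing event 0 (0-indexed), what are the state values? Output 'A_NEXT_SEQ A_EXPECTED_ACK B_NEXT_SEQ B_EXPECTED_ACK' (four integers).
After event 0: A_seq=0 A_ack=2000 B_seq=2000 B_ack=0

0 2000 2000 0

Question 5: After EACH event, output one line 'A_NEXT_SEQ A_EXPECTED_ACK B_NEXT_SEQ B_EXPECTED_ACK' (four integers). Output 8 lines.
0 2000 2000 0
199 2000 2000 199
199 2000 2149 199
199 2000 2340 199
199 2000 2340 199
199 2340 2340 199
247 2340 2340 247
247 2365 2365 247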